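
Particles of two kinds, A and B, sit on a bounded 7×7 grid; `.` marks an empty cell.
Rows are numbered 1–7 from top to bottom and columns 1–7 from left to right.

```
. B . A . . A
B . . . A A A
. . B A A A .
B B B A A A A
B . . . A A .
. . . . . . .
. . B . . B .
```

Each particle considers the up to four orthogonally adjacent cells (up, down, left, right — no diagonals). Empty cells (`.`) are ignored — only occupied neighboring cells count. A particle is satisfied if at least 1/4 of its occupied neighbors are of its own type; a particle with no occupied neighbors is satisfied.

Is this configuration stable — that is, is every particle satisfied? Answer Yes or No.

Row 1: (1,2)B 0/0 satisfied · (1,4)A 0/0 satisfied · (1,7)A 1/1 satisfied
Row 2: (2,1)B 0/0 satisfied · (2,5)A 2/2 satisfied · (2,6)A 3/3 satisfied · (2,7)A 2/2 satisfied
Row 3: (3,3)B 1/2 satisfied · (3,4)A 2/3 satisfied · (3,5)A 4/4 satisfied · (3,6)A 3/3 satisfied
Row 4: (4,1)B 2/2 satisfied · (4,2)B 2/2 satisfied · (4,3)B 2/3 satisfied · (4,4)A 2/3 satisfied · (4,5)A 4/4 satisfied · (4,6)A 4/4 satisfied · (4,7)A 1/1 satisfied
Row 5: (5,1)B 1/1 satisfied · (5,5)A 2/2 satisfied · (5,6)A 2/2 satisfied
Row 7: (7,3)B 0/0 satisfied · (7,6)B 0/0 satisfied
All meet the threshold, so the configuration is stable.

Yes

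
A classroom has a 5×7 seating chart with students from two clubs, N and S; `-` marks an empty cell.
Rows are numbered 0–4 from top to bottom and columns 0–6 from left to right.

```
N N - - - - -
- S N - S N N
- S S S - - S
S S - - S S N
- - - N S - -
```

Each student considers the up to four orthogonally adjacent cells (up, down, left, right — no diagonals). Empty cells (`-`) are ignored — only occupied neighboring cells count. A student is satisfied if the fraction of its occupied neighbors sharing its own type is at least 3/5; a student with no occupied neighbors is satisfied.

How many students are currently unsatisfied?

11

(0,0)N 1/1 satisfied
(0,1)N 1/2 not
(1,1)S 1/3 not
(1,2)N 0/2 not
(1,4)S 0/1 not
(1,5)N 1/2 not
(1,6)N 1/2 not
(2,1)S 3/3 satisfied
(2,2)S 2/3 satisfied
(2,3)S 1/1 satisfied
(2,6)S 0/2 not
(3,0)S 1/1 satisfied
(3,1)S 2/2 satisfied
(3,4)S 2/2 satisfied
(3,5)S 1/2 not
(3,6)N 0/2 not
(4,3)N 0/1 not
(4,4)S 1/2 not
Unsatisfied: (0,1), (1,1), (1,2), (1,4), (1,5), (1,6), (2,6), (3,5), (3,6), (4,3), (4,4) — 11 in total.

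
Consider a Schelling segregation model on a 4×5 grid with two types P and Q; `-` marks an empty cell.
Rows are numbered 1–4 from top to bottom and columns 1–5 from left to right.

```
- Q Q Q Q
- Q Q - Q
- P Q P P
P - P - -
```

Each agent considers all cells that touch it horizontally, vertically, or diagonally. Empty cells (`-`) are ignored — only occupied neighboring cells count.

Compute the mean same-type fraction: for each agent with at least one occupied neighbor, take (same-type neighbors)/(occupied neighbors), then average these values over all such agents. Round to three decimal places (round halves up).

Row 1: (1,2)Q 3/3 · (1,3)Q 4/4 · (1,4)Q 4/4 · (1,5)Q 2/2
Row 2: (2,2)Q 4/5 · (2,3)Q 5/7 · (2,5)Q 2/4
Row 3: (3,2)P 2/5 · (3,3)Q 2/5 · (3,4)P 2/5 · (3,5)P 1/2
Row 4: (4,1)P 1/1 · (4,3)P 2/3
Sum over 13 agents: 3/3 + 4/4 + 4/4 + 2/2 + 4/5 + 5/7 + 2/4 + 2/5 + 2/5 + 2/5 + 1/2 + 1/1 + 2/3 = 197/21; mean = 197/21 ÷ 13 = 197/273 = 0.721611… → 0.722.

0.722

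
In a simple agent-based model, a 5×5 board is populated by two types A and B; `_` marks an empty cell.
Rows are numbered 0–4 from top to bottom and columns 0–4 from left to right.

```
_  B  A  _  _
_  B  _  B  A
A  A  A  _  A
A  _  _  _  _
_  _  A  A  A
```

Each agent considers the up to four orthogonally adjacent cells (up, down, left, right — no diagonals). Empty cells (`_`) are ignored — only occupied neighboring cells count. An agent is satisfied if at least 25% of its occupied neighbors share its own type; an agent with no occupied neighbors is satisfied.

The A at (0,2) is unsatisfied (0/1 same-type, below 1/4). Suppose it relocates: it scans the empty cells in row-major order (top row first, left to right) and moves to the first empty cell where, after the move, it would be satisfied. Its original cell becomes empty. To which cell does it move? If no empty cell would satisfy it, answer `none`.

(0,4)

Vacating (0,2). Empty cells in order:
  (0,0): 0/1 same-type → still unsatisfied.
  (0,3): 0/1 same-type → still unsatisfied.
  (0,4): 1/1 same-type → satisfied — stop here.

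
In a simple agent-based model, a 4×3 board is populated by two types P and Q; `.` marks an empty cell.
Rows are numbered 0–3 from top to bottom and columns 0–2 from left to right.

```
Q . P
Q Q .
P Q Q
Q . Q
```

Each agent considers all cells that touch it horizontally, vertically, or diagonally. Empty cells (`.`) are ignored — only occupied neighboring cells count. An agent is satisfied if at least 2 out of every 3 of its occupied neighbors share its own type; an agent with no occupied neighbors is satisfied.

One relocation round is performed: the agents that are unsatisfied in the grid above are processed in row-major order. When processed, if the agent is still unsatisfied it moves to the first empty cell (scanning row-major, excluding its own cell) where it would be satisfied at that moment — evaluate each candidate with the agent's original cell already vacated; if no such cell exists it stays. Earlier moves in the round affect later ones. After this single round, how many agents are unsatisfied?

Initially unsatisfied (in order): (0,2), (2,0), (3,0).
  (0,2): no empty cell satisfies it; stays.
  (2,0): no empty cell satisfies it; stays.
  (3,0) → (0,1).
Resulting grid:
Q Q P
Q Q .
P Q Q
. . Q
Unsatisfied now: (0,2), (2,0).

2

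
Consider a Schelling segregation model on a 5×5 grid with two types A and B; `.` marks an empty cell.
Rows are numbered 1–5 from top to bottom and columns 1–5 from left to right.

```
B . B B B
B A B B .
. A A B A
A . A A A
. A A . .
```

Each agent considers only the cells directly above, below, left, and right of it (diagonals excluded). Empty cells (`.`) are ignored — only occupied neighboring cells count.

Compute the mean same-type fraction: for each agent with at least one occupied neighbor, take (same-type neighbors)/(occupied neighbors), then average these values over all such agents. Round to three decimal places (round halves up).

0.779

(1,1)B 1/1
(1,3)B 2/2
(1,4)B 3/3
(1,5)B 1/1
(2,1)B 1/2
(2,2)A 1/3
(2,3)B 2/4
(2,4)B 3/3
(3,2)A 2/2
(3,3)A 2/4
(3,4)B 1/4
(3,5)A 1/2
(4,1)A — no occupied neighbors
(4,3)A 3/3
(4,4)A 2/3
(4,5)A 2/2
(5,2)A 1/1
(5,3)A 2/2
Sum over 17 agents: 1/1 + 2/2 + 3/3 + 1/1 + 1/2 + 1/3 + 2/4 + 3/3 + 2/2 + 2/4 + 1/4 + 1/2 + 3/3 + 2/3 + 2/2 + 1/1 + 2/2 = 53/4; mean = 53/4 ÷ 17 = 53/68 = 0.779411… → 0.779.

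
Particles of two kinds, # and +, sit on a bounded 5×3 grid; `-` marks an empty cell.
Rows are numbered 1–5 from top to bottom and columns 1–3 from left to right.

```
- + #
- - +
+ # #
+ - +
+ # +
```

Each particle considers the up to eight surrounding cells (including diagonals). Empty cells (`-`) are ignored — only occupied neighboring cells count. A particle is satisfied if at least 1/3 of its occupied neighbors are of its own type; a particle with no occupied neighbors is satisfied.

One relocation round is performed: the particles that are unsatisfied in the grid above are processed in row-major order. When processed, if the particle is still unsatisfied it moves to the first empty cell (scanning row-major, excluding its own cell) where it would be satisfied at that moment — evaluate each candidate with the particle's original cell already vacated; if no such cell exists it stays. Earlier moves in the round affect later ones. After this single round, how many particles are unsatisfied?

Initially unsatisfied (in order): (1,3), (2,3), (3,2), (4,3), (5,2).
  (1,3) → (2,1).
  (2,3): now satisfied by earlier moves; stays.
  (3,2): now satisfied by earlier moves; stays.
  (4,3) → (1,1).
  (5,2) → (2,2).
Resulting grid:
+ + -
# # +
+ # #
+ - -
+ - +
Unsatisfied now: (2,3), (3,1).

2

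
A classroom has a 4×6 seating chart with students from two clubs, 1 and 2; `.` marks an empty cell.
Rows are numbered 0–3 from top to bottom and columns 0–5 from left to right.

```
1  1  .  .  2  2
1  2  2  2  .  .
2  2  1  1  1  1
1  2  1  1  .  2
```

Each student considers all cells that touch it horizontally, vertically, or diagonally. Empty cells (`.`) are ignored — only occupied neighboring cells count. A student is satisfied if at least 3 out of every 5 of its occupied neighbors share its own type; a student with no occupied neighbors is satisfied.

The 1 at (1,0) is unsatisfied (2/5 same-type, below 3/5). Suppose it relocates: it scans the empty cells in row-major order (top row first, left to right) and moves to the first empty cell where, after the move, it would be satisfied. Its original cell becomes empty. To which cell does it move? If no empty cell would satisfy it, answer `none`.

Vacating (1,0). Empty cells in order:
  (0,2): 1/4 same-type → still unsatisfied.
  (0,3): 0/3 same-type → still unsatisfied.
  (1,4): 3/6 same-type → still unsatisfied.
  (1,5): 2/4 same-type → still unsatisfied.
  (3,4): 4/5 same-type → satisfied — stop here.

(3,4)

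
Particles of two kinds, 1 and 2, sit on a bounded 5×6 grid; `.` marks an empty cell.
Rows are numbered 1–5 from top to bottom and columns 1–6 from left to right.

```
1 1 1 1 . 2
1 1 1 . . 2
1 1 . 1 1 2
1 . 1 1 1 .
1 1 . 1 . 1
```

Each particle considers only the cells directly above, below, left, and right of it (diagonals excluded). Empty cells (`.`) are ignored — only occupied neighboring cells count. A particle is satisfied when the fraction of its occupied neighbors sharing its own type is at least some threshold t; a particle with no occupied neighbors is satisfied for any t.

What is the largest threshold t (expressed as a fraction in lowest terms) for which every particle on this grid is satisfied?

1/2

(1,1)1 2/2
(1,2)1 3/3
(1,3)1 3/3
(1,4)1 1/1
(1,6)2 1/1
(2,1)1 3/3
(2,2)1 4/4
(2,3)1 2/2
(2,6)2 2/2
(3,1)1 3/3
(3,2)1 2/2
(3,4)1 2/2
(3,5)1 2/3
(3,6)2 1/2
(4,1)1 2/2
(4,3)1 1/1
(4,4)1 4/4
(4,5)1 2/2
(5,1)1 2/2
(5,2)1 1/1
(5,4)1 1/1
(5,6)1 — no occupied neighbors
The smallest same-type fraction is 1/2 at (3,6), which reduces to 1/2. Any threshold above that leaves this particle unsatisfied.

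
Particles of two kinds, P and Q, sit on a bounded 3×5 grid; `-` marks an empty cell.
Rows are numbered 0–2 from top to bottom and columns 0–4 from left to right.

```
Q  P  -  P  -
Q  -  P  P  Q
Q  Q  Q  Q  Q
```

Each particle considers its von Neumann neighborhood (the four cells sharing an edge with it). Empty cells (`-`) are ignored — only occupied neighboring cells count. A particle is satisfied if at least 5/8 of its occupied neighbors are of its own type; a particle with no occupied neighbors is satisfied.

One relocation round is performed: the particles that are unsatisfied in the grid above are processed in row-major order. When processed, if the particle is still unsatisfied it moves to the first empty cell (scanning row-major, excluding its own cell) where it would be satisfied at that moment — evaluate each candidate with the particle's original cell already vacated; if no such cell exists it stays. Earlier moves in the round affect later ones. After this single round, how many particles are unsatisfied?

Initially unsatisfied (in order): (0,0), (0,1), (1,2), (1,3), (1,4).
  (0,0): no empty cell satisfies it; stays.
  (0,1) → (0,2).
  (1,2): now satisfied by earlier moves; stays.
  (1,3): no empty cell satisfies it; stays.
  (1,4) → (1,1).
Resulting grid:
Q - P P -
Q Q P P -
Q Q Q Q Q
Unsatisfied now: (1,2).

1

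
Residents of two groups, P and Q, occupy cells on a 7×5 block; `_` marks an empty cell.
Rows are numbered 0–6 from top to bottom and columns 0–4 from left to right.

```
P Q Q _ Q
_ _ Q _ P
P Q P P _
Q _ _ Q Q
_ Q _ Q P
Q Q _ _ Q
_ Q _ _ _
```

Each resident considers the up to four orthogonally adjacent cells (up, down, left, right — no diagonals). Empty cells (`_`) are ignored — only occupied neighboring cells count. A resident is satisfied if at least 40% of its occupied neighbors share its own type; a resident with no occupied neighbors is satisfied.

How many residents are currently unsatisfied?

9

(0,0)P 0/1 not
(0,1)Q 1/2 satisfied
(0,2)Q 2/2 satisfied
(0,4)Q 0/1 not
(1,2)Q 1/2 satisfied
(1,4)P 0/1 not
(2,0)P 0/2 not
(2,1)Q 0/2 not
(2,2)P 1/3 not
(2,3)P 1/2 satisfied
(3,0)Q 0/1 not
(3,3)Q 2/3 satisfied
(3,4)Q 1/2 satisfied
(4,1)Q 1/1 satisfied
(4,3)Q 1/2 satisfied
(4,4)P 0/3 not
(5,0)Q 1/1 satisfied
(5,1)Q 3/3 satisfied
(5,4)Q 0/1 not
(6,1)Q 1/1 satisfied
Unsatisfied: (0,0), (0,4), (1,4), (2,0), (2,1), (2,2), (3,0), (4,4), (5,4) — 9 in total.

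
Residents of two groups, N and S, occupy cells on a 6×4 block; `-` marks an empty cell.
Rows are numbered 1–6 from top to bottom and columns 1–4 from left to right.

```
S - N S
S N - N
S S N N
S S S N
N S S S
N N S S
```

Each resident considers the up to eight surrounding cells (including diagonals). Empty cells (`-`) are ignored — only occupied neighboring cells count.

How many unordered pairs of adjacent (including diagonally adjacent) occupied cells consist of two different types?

20

Scan each occupied cell's neighbors to the right and below (and the two forward diagonals) so each pair is counted once.
From row 1: 3 unlike of 6 pairs (running 3/6).
From row 2: 3 unlike of 8 pairs (running 6/14).
From row 3: 4 unlike of 13 pairs (running 10/27).
From row 4: 5 unlike of 13 pairs (running 15/40).
From row 5: 4 unlike of 13 pairs (running 19/53).
From row 6: 1 unlike of 3 pairs (running 20/56).
Total adjacent occupied pairs: 56; unlike-type pairs: 20.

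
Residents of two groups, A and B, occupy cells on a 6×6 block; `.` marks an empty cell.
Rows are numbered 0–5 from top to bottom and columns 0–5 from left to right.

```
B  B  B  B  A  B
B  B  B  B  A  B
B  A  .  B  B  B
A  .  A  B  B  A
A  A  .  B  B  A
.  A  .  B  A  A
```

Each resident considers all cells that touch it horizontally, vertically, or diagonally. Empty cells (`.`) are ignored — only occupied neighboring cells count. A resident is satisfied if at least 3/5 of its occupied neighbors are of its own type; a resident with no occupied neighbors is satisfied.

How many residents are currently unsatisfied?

9

Row 0: (0,0)B 3/3 satisfied · (0,1)B 5/5 satisfied · (0,2)B 5/5 satisfied · (0,3)B 3/5 satisfied · (0,4)A 1/5 not · (0,5)B 1/3 not
Row 1: (1,0)B 4/5 satisfied · (1,1)B 6/7 satisfied · (1,2)B 6/7 satisfied · (1,3)B 5/7 satisfied · (1,4)A 1/8 not · (1,5)B 3/5 satisfied
Row 2: (2,0)B 2/4 not · (2,1)A 2/6 not · (2,3)B 5/7 satisfied · (2,4)B 6/8 satisfied · (2,5)B 3/5 satisfied
Row 3: (3,0)A 3/4 satisfied · (3,2)A 2/5 not · (3,3)B 5/6 satisfied · (3,4)B 6/8 satisfied · (3,5)A 1/5 not
Row 4: (4,0)A 3/3 satisfied · (4,1)A 4/4 satisfied · (4,3)B 4/6 satisfied · (4,4)B 4/8 not · (4,5)A 3/5 satisfied
Row 5: (5,1)A 2/2 satisfied · (5,3)B 2/3 satisfied · (5,4)A 2/5 not · (5,5)A 2/3 satisfied
Unsatisfied: (0,4), (0,5), (1,4), (2,0), (2,1), (3,2), (3,5), (4,4), (5,4) — 9 in total.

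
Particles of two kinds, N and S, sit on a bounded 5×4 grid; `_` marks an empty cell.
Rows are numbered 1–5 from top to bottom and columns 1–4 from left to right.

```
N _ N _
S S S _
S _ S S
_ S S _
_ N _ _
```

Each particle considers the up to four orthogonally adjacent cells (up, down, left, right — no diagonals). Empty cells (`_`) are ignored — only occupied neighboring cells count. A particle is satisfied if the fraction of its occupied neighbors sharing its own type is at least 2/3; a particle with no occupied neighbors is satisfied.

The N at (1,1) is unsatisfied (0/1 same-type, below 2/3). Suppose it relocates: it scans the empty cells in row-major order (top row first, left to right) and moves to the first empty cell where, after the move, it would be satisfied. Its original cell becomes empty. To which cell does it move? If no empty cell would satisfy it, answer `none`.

(1,4)

Vacating (1,1). Empty cells in order:
  (1,2): 1/2 same-type → still unsatisfied.
  (1,4): 1/1 same-type → satisfied — stop here.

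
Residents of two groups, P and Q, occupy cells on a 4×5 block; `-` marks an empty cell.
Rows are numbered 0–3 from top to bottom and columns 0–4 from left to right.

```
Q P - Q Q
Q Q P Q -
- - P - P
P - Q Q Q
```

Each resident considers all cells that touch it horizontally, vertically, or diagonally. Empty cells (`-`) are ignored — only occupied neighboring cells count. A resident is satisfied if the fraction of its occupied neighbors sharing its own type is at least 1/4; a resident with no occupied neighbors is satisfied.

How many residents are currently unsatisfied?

Row 0: (0,0)Q 2/3 satisfied · (0,1)P 1/4 satisfied · (0,3)Q 2/3 satisfied · (0,4)Q 2/2 satisfied
Row 1: (1,0)Q 2/3 satisfied · (1,1)Q 2/5 satisfied · (1,2)P 2/5 satisfied · (1,3)Q 2/5 satisfied
Row 2: (2,2)P 1/5 not · (2,4)P 0/3 not
Row 3: (3,0)P 0/0 satisfied · (3,2)Q 1/2 satisfied · (3,3)Q 2/4 satisfied · (3,4)Q 1/2 satisfied
Unsatisfied: (2,2), (2,4) — 2 in total.

2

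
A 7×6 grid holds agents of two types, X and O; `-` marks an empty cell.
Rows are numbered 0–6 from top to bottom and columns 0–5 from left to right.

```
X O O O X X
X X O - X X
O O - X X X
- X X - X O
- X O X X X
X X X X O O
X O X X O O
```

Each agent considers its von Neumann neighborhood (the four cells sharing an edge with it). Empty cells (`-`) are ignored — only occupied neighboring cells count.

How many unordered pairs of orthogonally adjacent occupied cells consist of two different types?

21

Scan each occupied cell's neighbors to the right and below so each pair is counted once.
Row 0: X(0,0)–O(0,1)≠ X(0,0)–X(1,0)= O(0,1)–O(0,2)= O(0,1)–X(1,1)≠ O(0,2)–O(0,3)= O(0,2)–O(1,2)= O(0,3)–X(0,4)≠ X(0,4)–X(0,5)= X(0,4)–X(1,4)= X(0,5)–X(1,5)=  → 3/10 unlike.
Row 1: X(1,0)–X(1,1)= X(1,0)–O(2,0)≠ X(1,1)–O(1,2)≠ X(1,1)–O(2,1)≠ X(1,4)–X(1,5)= X(1,4)–X(2,4)= X(1,5)–X(2,5)=  → 3/7 unlike.
Row 2: O(2,0)–O(2,1)= O(2,1)–X(3,1)≠ X(2,3)–X(2,4)= X(2,4)–X(2,5)= X(2,4)–X(3,4)= X(2,5)–O(3,5)≠  → 2/6 unlike.
Row 3: X(3,1)–X(3,2)= X(3,1)–X(4,1)= X(3,2)–O(4,2)≠ X(3,4)–O(3,5)≠ X(3,4)–X(4,4)= O(3,5)–X(4,5)≠  → 3/6 unlike.
Row 4: X(4,1)–O(4,2)≠ X(4,1)–X(5,1)= O(4,2)–X(4,3)≠ O(4,2)–X(5,2)≠ X(4,3)–X(4,4)= X(4,3)–X(5,3)= X(4,4)–X(4,5)= X(4,4)–O(5,4)≠ X(4,5)–O(5,5)≠  → 5/9 unlike.
Row 5: X(5,0)–X(5,1)= X(5,0)–X(6,0)= X(5,1)–X(5,2)= X(5,1)–O(6,1)≠ X(5,2)–X(5,3)= X(5,2)–X(6,2)= X(5,3)–O(5,4)≠ X(5,3)–X(6,3)= O(5,4)–O(5,5)= O(5,4)–O(6,4)= O(5,5)–O(6,5)=  → 2/11 unlike.
Row 6: X(6,0)–O(6,1)≠ O(6,1)–X(6,2)≠ X(6,2)–X(6,3)= X(6,3)–O(6,4)≠ O(6,4)–O(6,5)=  → 3/5 unlike.
Total adjacent occupied pairs: 54; unlike-type pairs: 21.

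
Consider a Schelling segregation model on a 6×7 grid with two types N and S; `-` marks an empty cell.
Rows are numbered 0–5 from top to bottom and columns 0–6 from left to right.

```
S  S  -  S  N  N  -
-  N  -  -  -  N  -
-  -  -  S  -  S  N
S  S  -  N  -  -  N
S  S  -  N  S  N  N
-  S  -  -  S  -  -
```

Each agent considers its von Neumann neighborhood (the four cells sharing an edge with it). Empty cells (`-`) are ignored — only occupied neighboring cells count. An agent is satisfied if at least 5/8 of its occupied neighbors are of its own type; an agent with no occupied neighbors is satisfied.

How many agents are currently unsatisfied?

(0,0)S 1/1 satisfied
(0,1)S 1/2 not
(0,3)S 0/1 not
(0,4)N 1/2 not
(0,5)N 2/2 satisfied
(1,1)N 0/1 not
(1,5)N 1/2 not
(2,3)S 0/1 not
(2,5)S 0/2 not
(2,6)N 1/2 not
(3,0)S 2/2 satisfied
(3,1)S 2/2 satisfied
(3,3)N 1/2 not
(3,6)N 2/2 satisfied
(4,0)S 2/2 satisfied
(4,1)S 3/3 satisfied
(4,3)N 1/2 not
(4,4)S 1/3 not
(4,5)N 1/2 not
(4,6)N 2/2 satisfied
(5,1)S 1/1 satisfied
(5,4)S 1/1 satisfied
Unsatisfied: (0,1), (0,3), (0,4), (1,1), (1,5), (2,3), (2,5), (2,6), (3,3), (4,3), (4,4), (4,5) — 12 in total.

12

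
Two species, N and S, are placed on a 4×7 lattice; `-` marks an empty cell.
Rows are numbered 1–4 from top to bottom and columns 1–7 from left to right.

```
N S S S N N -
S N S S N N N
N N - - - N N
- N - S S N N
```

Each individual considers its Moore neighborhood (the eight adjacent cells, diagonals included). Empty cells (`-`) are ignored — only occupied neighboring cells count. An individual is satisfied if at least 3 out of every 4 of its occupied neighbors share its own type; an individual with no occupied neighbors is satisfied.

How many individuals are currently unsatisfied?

Row 1: (1,1)N 1/3 ✗ · (1,2)S 3/5 ✗ · (1,3)S 4/5 ✓ · (1,4)S 3/5 ✗ · (1,5)N 3/5 ✗ · (1,6)N 4/4 ✓
Row 2: (2,1)S 1/5 ✗ · (2,2)N 3/7 ✗ · (2,3)S 4/6 ✗ · (2,4)S 3/5 ✗ · (2,5)N 4/6 ✗ · (2,6)N 6/6 ✓ · (2,7)N 4/4 ✓
Row 3: (3,1)N 3/4 ✓ · (3,2)N 3/5 ✗ · (3,6)N 6/7 ✓ · (3,7)N 5/5 ✓
Row 4: (4,2)N 2/2 ✓ · (4,4)S 1/1 ✓ · (4,5)S 1/3 ✗ · (4,6)N 3/4 ✓ · (4,7)N 3/3 ✓
Unsatisfied: (1,1), (1,2), (1,4), (1,5), (2,1), (2,2), (2,3), (2,4), (2,5), (3,2), (4,5) — 11 in total.

11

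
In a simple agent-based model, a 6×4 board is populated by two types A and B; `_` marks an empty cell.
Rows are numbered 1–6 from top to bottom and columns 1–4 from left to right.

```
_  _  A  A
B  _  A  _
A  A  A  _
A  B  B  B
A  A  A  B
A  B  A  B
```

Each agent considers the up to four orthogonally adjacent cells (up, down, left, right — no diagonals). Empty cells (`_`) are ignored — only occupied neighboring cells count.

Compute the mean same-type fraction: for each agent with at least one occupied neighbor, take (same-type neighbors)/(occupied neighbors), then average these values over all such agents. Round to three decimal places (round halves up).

Row 1: (1,3)A 2/2 · (1,4)A 1/1
Row 2: (2,1)B 0/1 · (2,3)A 2/2
Row 3: (3,1)A 2/3 · (3,2)A 2/3 · (3,3)A 2/3
Row 4: (4,1)A 2/3 · (4,2)B 1/4 · (4,3)B 2/4 · (4,4)B 2/2
Row 5: (5,1)A 3/3 · (5,2)A 2/4 · (5,3)A 2/4 · (5,4)B 2/3
Row 6: (6,1)A 1/2 · (6,2)B 0/3 · (6,3)A 1/3 · (6,4)B 1/2
Sum over 19 agents: 2/2 + 1/1 + 0/1 + 2/2 + 2/3 + 2/3 + 2/3 + 2/3 + 1/4 + 2/4 + 2/2 + 3/3 + 2/4 + 2/4 + 2/3 + 1/2 + 0/3 + 1/3 + 1/2 = 137/12; mean = 137/12 ÷ 19 = 137/228 = 0.600877… → 0.601.

0.601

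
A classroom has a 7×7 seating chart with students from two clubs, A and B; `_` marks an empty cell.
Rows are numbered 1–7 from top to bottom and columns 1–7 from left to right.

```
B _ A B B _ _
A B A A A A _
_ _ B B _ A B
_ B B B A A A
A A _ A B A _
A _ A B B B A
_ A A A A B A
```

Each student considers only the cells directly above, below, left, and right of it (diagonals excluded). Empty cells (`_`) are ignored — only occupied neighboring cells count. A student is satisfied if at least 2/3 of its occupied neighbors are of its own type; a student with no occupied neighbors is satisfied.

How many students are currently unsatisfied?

24

(1,1)B 0/1 not
(1,3)A 1/2 not
(1,4)B 1/3 not
(1,5)B 1/2 not
(2,1)A 0/2 not
(2,2)B 0/2 not
(2,3)A 2/4 not
(2,4)A 2/4 not
(2,5)A 2/3 satisfied
(2,6)A 2/2 satisfied
(3,3)B 2/3 satisfied
(3,4)B 2/3 satisfied
(3,6)A 2/3 satisfied
(3,7)B 0/2 not
(4,2)B 1/2 not
(4,3)B 3/3 satisfied
(4,4)B 2/4 not
(4,5)A 1/3 not
(4,6)A 4/4 satisfied
(4,7)A 1/2 not
(5,1)A 2/2 satisfied
(5,2)A 1/2 not
(5,4)A 0/3 not
(5,5)B 1/4 not
(5,6)A 1/3 not
(6,1)A 1/1 satisfied
(6,3)A 1/2 not
(6,4)B 1/4 not
(6,5)B 3/4 satisfied
(6,6)B 2/4 not
(6,7)A 1/2 not
(7,2)A 1/1 satisfied
(7,3)A 3/3 satisfied
(7,4)A 2/3 satisfied
(7,5)A 1/3 not
(7,6)B 1/3 not
(7,7)A 1/2 not
Unsatisfied: (1,1), (1,3), (1,4), (1,5), (2,1), (2,2), (2,3), (2,4), (3,7), (4,2), (4,4), (4,5), (4,7), (5,2), (5,4), (5,5), (5,6), (6,3), (6,4), (6,6), (6,7), (7,5), (7,6), (7,7) — 24 in total.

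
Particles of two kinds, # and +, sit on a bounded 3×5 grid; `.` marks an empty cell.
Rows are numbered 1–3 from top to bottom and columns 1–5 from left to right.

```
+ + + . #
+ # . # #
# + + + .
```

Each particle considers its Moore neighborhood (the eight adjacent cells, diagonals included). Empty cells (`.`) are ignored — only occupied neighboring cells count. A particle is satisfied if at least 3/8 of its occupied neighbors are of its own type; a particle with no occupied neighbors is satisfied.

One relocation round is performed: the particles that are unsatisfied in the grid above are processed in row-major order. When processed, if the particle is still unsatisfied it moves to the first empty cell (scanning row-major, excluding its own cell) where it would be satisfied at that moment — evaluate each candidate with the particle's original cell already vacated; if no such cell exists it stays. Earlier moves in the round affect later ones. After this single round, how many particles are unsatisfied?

0

Initially unsatisfied (in order): (1,3), (2,2), (3,1), (3,4).
  (1,3) → (2,3).
  (2,2) → (1,4).
  (3,1) → (1,3).
  (3,4): now satisfied by earlier moves; stays.
Resulting grid:
+ + # # #
+ . + # #
. + + + .
All satisfied now.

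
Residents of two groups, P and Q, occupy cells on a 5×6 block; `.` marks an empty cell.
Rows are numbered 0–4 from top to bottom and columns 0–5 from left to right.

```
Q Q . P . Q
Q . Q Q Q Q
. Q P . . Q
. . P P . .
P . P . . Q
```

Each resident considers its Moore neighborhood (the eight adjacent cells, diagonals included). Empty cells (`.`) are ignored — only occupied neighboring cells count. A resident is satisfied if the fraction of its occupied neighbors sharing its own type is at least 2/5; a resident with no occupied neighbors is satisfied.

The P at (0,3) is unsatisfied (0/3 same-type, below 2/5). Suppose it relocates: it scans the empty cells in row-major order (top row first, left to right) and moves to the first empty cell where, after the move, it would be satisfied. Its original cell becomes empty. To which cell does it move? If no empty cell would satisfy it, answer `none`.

(2,3)

Vacating (0,3). Empty cells in order:
  (0,2): 0/3 same-type → still unsatisfied.
  (0,4): 0/4 same-type → still unsatisfied.
  (1,1): 1/6 same-type → still unsatisfied.
  (2,0): 0/2 same-type → still unsatisfied.
  (2,3): 3/6 same-type → satisfied — stop here.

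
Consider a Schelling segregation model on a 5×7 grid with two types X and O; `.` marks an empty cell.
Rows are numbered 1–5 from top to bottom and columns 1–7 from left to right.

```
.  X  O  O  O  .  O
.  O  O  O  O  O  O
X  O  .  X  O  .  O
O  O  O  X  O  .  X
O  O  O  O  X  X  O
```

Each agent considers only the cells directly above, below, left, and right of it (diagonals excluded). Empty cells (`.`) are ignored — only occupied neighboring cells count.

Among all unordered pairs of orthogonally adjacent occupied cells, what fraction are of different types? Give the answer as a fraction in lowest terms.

Scan each occupied cell's neighbors to the right and below so each pair is counted once.
Row 1: X(1,2)–O(1,3)≠ X(1,2)–O(2,2)≠ O(1,3)–O(1,4)= O(1,3)–O(2,3)= O(1,4)–O(1,5)= O(1,4)–O(2,4)= O(1,5)–O(2,5)= O(1,7)–O(2,7)=  → 2/8 unlike.
Row 2: O(2,2)–O(2,3)= O(2,2)–O(3,2)= O(2,3)–O(2,4)= O(2,4)–O(2,5)= O(2,4)–X(3,4)≠ O(2,5)–O(2,6)= O(2,5)–O(3,5)= O(2,6)–O(2,7)= O(2,7)–O(3,7)=  → 1/9 unlike.
Row 3: X(3,1)–O(3,2)≠ X(3,1)–O(4,1)≠ O(3,2)–O(4,2)= X(3,4)–O(3,5)≠ X(3,4)–X(4,4)= O(3,5)–O(4,5)= O(3,7)–X(4,7)≠  → 4/7 unlike.
Row 4: O(4,1)–O(4,2)= O(4,1)–O(5,1)= O(4,2)–O(4,3)= O(4,2)–O(5,2)= O(4,3)–X(4,4)≠ O(4,3)–O(5,3)= X(4,4)–O(4,5)≠ X(4,4)–O(5,4)≠ O(4,5)–X(5,5)≠ X(4,7)–O(5,7)≠  → 5/10 unlike.
Row 5: O(5,1)–O(5,2)= O(5,2)–O(5,3)= O(5,3)–O(5,4)= O(5,4)–X(5,5)≠ X(5,5)–X(5,6)= X(5,6)–O(5,7)≠  → 2/6 unlike.
Total adjacent occupied pairs: 40; unlike-type pairs: 14.
14/40 reduces to 7/20.

7/20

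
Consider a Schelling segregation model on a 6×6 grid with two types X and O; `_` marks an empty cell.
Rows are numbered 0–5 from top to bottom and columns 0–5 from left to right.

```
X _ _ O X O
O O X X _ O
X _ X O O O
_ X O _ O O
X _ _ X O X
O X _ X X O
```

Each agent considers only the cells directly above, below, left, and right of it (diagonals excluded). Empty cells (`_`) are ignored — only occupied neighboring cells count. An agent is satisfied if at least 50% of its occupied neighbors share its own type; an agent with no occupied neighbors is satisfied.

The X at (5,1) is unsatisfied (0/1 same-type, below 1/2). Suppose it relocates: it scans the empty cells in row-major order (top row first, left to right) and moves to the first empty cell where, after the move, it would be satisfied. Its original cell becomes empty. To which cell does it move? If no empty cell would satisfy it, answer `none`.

(0,1)

Vacating (5,1). Empty cells in order:
  (0,1): 1/2 same-type → satisfied — stop here.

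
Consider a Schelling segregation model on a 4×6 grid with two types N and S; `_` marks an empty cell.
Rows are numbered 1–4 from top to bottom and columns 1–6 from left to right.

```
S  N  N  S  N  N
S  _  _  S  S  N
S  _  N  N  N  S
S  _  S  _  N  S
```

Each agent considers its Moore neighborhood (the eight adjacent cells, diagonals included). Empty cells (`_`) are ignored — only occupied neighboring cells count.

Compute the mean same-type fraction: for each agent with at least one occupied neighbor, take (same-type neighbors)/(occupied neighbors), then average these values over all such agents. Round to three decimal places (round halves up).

Row 1: (1,1)S 1/2 · (1,2)N 1/3 · (1,3)N 1/3 · (1,4)S 2/4 · (1,5)N 2/5 · (1,6)N 2/3
Row 2: (2,1)S 2/3 · (2,4)S 2/7 · (2,5)S 3/8 · (2,6)N 3/5
Row 3: (3,1)S 2/2 · (3,3)N 1/3 · (3,4)N 3/6 · (3,5)N 3/7 · (3,6)S 2/5
Row 4: (4,1)S 1/1 · (4,3)S 0/2 · (4,5)N 2/4 · (4,6)S 1/3
Sum over 19 agents: 1/2 + 1/3 + 1/3 + 2/4 + 2/5 + 2/3 + 2/3 + 2/7 + 3/8 + 3/5 + 2/2 + 1/3 + 3/6 + 3/7 + 2/5 + 1/1 + 0/2 + 2/4 + 1/3 = 7691/840; mean = 7691/840 ÷ 19 = 7691/15960 = 0.481892… → 0.482.

0.482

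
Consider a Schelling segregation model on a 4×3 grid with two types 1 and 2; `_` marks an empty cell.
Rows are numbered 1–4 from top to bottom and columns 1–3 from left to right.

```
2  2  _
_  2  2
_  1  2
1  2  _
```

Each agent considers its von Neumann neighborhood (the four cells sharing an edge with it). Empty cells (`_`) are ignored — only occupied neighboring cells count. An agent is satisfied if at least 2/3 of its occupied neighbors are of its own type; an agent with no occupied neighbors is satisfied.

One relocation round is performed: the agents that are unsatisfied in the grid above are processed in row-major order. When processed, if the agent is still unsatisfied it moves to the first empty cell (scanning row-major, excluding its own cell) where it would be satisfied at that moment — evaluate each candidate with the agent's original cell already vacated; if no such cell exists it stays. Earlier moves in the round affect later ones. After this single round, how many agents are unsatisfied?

0

Initially unsatisfied (in order): (3,2), (3,3), (4,1), (4,2).
  (3,2) → (3,1).
  (3,3): now satisfied by earlier moves; stays.
  (4,1): no empty cell satisfies it; stays.
  (4,2) → (1,3).
Resulting grid:
2 2 2
_ 2 2
1 _ 2
1 _ _
All satisfied now.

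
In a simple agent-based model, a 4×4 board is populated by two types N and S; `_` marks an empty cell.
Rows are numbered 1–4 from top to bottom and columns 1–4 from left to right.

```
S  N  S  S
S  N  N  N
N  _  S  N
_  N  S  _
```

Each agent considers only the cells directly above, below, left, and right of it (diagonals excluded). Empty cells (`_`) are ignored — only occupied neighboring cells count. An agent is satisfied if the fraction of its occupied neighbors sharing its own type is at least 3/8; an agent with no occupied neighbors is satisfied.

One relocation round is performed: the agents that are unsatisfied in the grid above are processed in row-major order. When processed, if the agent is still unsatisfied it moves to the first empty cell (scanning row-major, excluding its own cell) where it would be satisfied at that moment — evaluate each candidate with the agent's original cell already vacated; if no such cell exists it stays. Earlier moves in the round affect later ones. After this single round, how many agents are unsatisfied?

0

Initially unsatisfied (in order): (1,2), (1,3), (2,1), (3,1), (3,3), (4,2).
  (1,2) → (3,2).
  (1,3): now satisfied by earlier moves; stays.
  (2,1) → (1,2).
  (3,1): now satisfied by earlier moves; stays.
  (3,3) → (4,4).
  (4,2): now satisfied by earlier moves; stays.
Resulting grid:
S S S S
_ N N N
N N _ N
_ N S S
All satisfied now.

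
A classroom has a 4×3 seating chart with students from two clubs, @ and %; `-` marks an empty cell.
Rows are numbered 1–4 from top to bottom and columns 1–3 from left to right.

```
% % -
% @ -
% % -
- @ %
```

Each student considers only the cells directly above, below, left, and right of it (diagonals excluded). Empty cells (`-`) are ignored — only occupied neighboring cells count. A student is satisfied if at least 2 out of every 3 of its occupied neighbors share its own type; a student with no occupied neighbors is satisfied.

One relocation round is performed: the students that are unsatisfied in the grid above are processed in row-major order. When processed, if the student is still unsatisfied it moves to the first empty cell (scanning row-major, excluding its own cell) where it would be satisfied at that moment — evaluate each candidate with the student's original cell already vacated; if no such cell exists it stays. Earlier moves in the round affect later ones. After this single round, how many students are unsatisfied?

1

Initially unsatisfied (in order): (1,2), (2,2), (3,2), (4,2), (4,3).
  (1,2) → (1,3).
  (2,2): no empty cell satisfies it; stays.
  (3,2) → (1,2).
  (4,2): no empty cell satisfies it; stays.
  (4,3) → (3,3).
Resulting grid:
% % %
% @ -
% - %
- @ -
Unsatisfied now: (2,2).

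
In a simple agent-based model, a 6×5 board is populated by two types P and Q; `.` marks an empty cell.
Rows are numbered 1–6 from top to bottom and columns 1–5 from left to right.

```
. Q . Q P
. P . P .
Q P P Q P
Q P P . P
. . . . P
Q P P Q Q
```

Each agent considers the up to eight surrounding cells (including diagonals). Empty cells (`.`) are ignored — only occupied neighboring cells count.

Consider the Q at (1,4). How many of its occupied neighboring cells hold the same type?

0

Occupied neighbors of (1,4): (1,5)=P, (2,4)=P.
Same type (Q): 0 of 2.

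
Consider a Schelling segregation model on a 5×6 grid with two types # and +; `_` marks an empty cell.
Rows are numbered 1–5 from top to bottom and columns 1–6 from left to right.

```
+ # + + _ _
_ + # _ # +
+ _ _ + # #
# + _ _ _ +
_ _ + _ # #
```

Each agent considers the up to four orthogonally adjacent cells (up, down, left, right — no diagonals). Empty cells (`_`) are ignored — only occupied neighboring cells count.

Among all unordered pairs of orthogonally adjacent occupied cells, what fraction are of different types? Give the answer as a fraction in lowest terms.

3/4

Scan each occupied cell's neighbors to the right and below so each pair is counted once.
Row 1: +(1,1)–#(1,2)≠ #(1,2)–+(1,3)≠ #(1,2)–+(2,2)≠ +(1,3)–+(1,4)= +(1,3)–#(2,3)≠  → 4/5 unlike.
Row 2: +(2,2)–#(2,3)≠ #(2,5)–+(2,6)≠ #(2,5)–#(3,5)= +(2,6)–#(3,6)≠  → 3/4 unlike.
Row 3: +(3,1)–#(4,1)≠ +(3,4)–#(3,5)≠ #(3,5)–#(3,6)= #(3,6)–+(4,6)≠  → 3/4 unlike.
Row 4: #(4,1)–+(4,2)≠ +(4,6)–#(5,6)≠  → 2/2 unlike.
Row 5: #(5,5)–#(5,6)=  → 0/1 unlike.
Total adjacent occupied pairs: 16; unlike-type pairs: 12.
12/16 reduces to 3/4.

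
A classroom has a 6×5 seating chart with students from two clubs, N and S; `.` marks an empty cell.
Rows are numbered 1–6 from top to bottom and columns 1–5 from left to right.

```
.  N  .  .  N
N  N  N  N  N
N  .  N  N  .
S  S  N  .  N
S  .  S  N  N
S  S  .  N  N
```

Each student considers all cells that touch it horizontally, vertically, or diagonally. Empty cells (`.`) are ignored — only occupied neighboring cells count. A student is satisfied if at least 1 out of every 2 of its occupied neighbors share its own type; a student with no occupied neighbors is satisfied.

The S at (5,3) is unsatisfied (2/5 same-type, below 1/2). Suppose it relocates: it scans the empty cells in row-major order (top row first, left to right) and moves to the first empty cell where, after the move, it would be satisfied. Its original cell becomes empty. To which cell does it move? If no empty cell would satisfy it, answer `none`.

Vacating (5,3). Empty cells in order:
  (1,1): 0/3 same-type → still unsatisfied.
  (1,3): 0/4 same-type → still unsatisfied.
  (1,4): 0/4 same-type → still unsatisfied.
  (3,2): 2/8 same-type → still unsatisfied.
  (3,5): 0/4 same-type → still unsatisfied.
  (4,4): 0/6 same-type → still unsatisfied.
  (5,2): 5/6 same-type → satisfied — stop here.

(5,2)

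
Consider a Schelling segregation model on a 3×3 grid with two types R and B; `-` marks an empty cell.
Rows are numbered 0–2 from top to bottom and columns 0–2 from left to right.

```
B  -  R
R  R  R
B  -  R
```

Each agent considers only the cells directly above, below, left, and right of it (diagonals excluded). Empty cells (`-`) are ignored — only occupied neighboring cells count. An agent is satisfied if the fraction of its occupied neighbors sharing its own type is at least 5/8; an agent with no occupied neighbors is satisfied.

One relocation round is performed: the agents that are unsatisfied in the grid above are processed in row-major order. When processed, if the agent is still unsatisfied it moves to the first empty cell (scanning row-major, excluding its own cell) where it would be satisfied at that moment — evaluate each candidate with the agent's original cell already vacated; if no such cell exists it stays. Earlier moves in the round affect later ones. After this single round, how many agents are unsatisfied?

Initially unsatisfied (in order): (0,0), (1,0), (2,0).
  (0,0): no empty cell satisfies it; stays.
  (1,0) → (0,1).
  (2,0): now satisfied by earlier moves; stays.
Resulting grid:
B R R
- R R
B - R
Unsatisfied now: (0,0).

1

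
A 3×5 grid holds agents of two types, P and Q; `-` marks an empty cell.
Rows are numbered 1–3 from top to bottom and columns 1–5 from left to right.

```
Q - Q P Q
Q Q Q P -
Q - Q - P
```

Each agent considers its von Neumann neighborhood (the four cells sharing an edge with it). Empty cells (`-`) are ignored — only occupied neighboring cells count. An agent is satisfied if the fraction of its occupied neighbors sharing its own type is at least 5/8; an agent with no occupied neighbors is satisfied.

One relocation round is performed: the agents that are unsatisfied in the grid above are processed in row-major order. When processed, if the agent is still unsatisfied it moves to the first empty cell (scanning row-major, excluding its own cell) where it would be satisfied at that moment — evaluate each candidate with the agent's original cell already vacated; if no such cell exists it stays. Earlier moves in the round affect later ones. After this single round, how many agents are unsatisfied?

0

Initially unsatisfied (in order): (1,3), (1,4), (1,5), (2,4).
  (1,3) → (1,2).
  (1,4) → (2,5).
  (1,5) → (1,3).
  (2,4) → (1,5).
Resulting grid:
Q Q Q - P
Q Q Q - P
Q - Q - P
All satisfied now.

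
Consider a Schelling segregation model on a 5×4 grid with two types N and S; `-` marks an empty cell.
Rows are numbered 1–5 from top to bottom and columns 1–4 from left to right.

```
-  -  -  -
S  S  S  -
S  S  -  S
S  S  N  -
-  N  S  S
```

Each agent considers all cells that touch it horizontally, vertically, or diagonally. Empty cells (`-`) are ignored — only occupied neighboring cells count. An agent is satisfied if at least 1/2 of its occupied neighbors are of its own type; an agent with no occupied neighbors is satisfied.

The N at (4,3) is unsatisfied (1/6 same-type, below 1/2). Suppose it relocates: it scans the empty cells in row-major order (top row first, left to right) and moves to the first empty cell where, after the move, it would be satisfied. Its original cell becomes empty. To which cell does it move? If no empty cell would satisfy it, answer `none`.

Vacating (4,3). Empty cells in order:
  (1,1): 0/2 same-type → still unsatisfied.
  (1,2): 0/3 same-type → still unsatisfied.
  (1,3): 0/2 same-type → still unsatisfied.
  (1,4): 0/1 same-type → still unsatisfied.
  (2,4): 0/2 same-type → still unsatisfied.
  (3,3): 0/5 same-type → still unsatisfied.
  (4,4): 0/3 same-type → still unsatisfied.
  (5,1): 1/3 same-type → still unsatisfied.

none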